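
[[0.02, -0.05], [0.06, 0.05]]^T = [[0.02,0.06], [-0.05,0.05]]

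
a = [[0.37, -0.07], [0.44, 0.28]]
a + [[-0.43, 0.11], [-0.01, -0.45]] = [[-0.06, 0.04], [0.43, -0.17]]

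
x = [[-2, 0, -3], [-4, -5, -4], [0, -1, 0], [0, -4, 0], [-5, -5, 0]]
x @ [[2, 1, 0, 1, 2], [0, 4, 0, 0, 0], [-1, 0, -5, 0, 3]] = [[-1, -2, 15, -2, -13], [-4, -24, 20, -4, -20], [0, -4, 0, 0, 0], [0, -16, 0, 0, 0], [-10, -25, 0, -5, -10]]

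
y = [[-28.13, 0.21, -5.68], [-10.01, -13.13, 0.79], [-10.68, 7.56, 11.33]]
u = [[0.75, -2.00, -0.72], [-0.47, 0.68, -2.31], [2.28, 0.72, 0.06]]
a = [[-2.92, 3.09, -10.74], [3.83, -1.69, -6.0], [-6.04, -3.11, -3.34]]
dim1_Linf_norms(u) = [2.0, 2.31, 2.28]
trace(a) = -7.95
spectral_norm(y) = 31.77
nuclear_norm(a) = 24.85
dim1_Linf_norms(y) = [28.13, 13.13, 11.33]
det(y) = 5601.08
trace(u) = 1.49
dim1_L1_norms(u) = [3.47, 3.46, 3.06]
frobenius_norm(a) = 15.63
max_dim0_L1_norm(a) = 20.08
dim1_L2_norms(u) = [2.25, 2.45, 2.39]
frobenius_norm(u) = 4.10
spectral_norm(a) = 13.07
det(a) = 427.07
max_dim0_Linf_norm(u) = 2.31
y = a @ u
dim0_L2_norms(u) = [2.45, 2.23, 2.42]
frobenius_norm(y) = 37.37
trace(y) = -29.93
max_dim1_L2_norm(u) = 2.45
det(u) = 13.12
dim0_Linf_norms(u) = [2.28, 2.0, 2.31]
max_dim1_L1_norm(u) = 3.47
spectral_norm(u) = 2.57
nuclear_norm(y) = 58.97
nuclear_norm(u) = 7.09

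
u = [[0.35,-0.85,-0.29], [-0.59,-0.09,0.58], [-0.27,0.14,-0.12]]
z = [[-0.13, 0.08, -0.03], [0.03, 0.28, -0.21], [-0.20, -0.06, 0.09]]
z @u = [[-0.08, 0.10, 0.09], [-0.1, -0.08, 0.18], [-0.06, 0.19, 0.01]]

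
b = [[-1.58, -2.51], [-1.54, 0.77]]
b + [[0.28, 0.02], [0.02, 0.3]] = [[-1.30,-2.49], [-1.52,1.07]]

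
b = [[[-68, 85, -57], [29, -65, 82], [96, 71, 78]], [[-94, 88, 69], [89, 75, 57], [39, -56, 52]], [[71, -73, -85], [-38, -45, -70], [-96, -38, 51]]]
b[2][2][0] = -96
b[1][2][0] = 39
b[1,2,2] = 52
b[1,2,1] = -56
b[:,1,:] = [[29, -65, 82], [89, 75, 57], [-38, -45, -70]]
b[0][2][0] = 96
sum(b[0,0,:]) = -40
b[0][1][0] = 29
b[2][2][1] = -38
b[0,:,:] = [[-68, 85, -57], [29, -65, 82], [96, 71, 78]]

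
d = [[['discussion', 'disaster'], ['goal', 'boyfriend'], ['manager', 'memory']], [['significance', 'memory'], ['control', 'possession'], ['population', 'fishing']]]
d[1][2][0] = 'population'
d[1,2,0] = 'population'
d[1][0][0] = 'significance'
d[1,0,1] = 'memory'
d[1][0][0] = 'significance'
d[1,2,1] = 'fishing'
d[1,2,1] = 'fishing'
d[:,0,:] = [['discussion', 'disaster'], ['significance', 'memory']]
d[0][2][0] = 'manager'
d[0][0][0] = 'discussion'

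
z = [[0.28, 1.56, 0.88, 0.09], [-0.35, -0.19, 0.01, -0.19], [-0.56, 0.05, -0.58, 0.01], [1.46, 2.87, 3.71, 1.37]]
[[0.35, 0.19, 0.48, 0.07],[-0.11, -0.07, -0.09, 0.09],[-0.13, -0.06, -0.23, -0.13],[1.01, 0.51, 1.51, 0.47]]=z@[[0.2,0.13,0.20,-0.1],  [0.16,0.1,0.15,-0.10],  [0.05,-0.01,0.22,0.31],  [0.05,0.05,-0.02,-0.18]]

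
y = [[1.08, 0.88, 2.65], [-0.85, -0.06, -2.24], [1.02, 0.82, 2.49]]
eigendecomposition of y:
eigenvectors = [[0.57, -0.93, -0.29], [-0.63, 0.09, 0.91], [0.53, 0.35, -0.28]]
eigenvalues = [2.6, -0.0, 0.91]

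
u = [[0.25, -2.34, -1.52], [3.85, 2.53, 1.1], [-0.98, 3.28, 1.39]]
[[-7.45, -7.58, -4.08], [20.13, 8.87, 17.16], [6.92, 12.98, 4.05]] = u @ [[3.20, -0.23, 3.05], [2.2, 5.15, 2.29], [2.04, -2.98, -0.34]]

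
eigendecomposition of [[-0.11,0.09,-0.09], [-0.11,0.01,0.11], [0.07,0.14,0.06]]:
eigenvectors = [[(0.7+0j), 0.70-0.00j, -0.06+0.00j], [0.07+0.54j, 0.07-0.54j, 0.61+0.00j], [0.00-0.46j, 0.46j, (0.79+0j)]]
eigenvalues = [(-0.1+0.13j), (-0.1-0.13j), (0.16+0j)]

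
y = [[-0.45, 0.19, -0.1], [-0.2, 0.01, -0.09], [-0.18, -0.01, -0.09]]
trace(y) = -0.53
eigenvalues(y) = [-0.39, -0.14, 0.0]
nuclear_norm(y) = 0.68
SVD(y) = [[-0.87, 0.49, 0.07], [-0.37, -0.55, -0.75], [-0.33, -0.68, 0.66]] @ diag([0.5697388186923892, 0.11311858400016306, 0.0013654408807844132]) @ [[0.92, -0.29, 0.26], [0.11, 0.83, 0.54], [-0.38, -0.47, 0.80]]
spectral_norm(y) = 0.57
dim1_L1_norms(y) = [0.74, 0.3, 0.28]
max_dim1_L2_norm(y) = 0.5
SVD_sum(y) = [[-0.46, 0.14, -0.13], [-0.19, 0.06, -0.06], [-0.17, 0.05, -0.05]] + [[0.01, 0.05, 0.03], [-0.01, -0.05, -0.03], [-0.01, -0.06, -0.04]] + [[-0.00,-0.0,0.00], [0.00,0.00,-0.0], [-0.00,-0.0,0.0]]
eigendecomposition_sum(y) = [[-0.48, 0.22, -0.09], [-0.3, 0.14, -0.06], [-0.3, 0.14, -0.06]] + [[0.03, -0.03, -0.01], [0.1, -0.13, -0.03], [0.12, -0.15, -0.03]] + [[-0.0,0.0,-0.0], [-0.0,0.0,-0.00], [0.0,-0.0,0.00]]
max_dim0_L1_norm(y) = 0.83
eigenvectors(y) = [[0.75, -0.17, -0.38], [0.48, -0.66, -0.48], [0.46, -0.73, 0.79]]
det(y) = 0.00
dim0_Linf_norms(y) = [0.45, 0.19, 0.1]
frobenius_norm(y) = 0.58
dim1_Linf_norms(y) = [0.45, 0.2, 0.18]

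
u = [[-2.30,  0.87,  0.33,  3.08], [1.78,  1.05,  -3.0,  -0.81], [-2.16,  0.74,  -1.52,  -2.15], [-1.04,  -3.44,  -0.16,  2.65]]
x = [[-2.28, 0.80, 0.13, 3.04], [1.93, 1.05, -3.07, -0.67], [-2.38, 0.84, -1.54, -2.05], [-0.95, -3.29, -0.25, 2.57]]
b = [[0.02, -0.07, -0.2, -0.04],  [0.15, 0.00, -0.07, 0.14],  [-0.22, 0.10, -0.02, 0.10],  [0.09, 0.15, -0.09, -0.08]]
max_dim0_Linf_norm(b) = 0.22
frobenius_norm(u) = 7.85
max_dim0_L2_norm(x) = 4.53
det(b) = 0.00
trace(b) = -0.08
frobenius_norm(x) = 7.82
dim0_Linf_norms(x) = [2.38, 3.29, 3.07, 3.04]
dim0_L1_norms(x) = [7.54, 5.98, 4.99, 8.33]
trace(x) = -0.20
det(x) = 168.89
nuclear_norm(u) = 14.96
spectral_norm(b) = 0.30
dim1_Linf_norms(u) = [3.08, 3.0, 2.16, 3.44]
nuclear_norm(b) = 0.89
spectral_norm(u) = 5.75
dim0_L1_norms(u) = [7.28, 6.1, 5.01, 8.69]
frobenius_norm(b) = 0.46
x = b + u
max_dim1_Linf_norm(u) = 3.44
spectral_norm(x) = 5.55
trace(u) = -0.12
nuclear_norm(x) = 15.00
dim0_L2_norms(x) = [3.94, 3.64, 3.45, 4.53]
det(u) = 163.24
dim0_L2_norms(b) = [0.28, 0.19, 0.23, 0.19]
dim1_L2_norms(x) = [3.89, 3.83, 3.6, 4.29]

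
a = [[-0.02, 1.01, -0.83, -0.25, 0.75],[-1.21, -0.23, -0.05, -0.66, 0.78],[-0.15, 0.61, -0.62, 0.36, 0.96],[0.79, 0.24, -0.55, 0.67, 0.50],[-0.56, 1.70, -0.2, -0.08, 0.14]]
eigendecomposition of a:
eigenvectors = [[(-0.54+0j), -0.54-0.00j, -0.09+0.00j, 0j, (-0.41+0j)],[-0.15-0.36j, -0.15+0.36j, (-0.66+0j), 0.24+0.00j, -0.14+0.00j],[-0.29+0.15j, (-0.29-0.15j), (-0.29+0j), 0.70+0.00j, -0.72+0.00j],[(-0.11+0.43j), -0.11-0.43j, -0.13+0.00j, (0.35+0j), (0.27+0j)],[(-0.47-0.18j), (-0.47+0.18j), 0.68+0.00j, 0.57+0.00j, -0.48+0.00j]]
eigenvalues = [(0.41+1.33j), (0.41-1.33j), (-1.35+0j), (0.55+0j), (-0.08+0j)]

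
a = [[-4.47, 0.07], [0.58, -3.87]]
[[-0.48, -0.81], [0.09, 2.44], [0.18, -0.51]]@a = [[1.68,3.10], [1.01,-9.44], [-1.10,1.99]]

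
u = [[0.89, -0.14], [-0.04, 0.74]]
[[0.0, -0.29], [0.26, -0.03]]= u @ [[0.06, -0.33],  [0.35, -0.06]]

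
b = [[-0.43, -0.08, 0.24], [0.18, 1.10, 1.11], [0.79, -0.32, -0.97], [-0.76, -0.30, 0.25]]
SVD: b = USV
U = [[-0.14,0.33,0.23], [-0.76,-0.54,-0.34], [0.62,-0.43,-0.52], [-0.14,0.64,-0.75]]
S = [1.88, 1.27, 0.0]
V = [[0.28, -0.52, -0.81], [-0.85, -0.53, 0.05], [-0.45, 0.67, -0.59]]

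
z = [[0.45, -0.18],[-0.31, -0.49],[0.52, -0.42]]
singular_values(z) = [0.82, 0.59]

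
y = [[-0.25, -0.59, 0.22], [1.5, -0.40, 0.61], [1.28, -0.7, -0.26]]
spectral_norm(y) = 2.13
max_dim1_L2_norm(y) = 1.67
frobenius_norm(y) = 2.33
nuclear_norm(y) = 3.46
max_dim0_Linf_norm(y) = 1.5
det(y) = -0.94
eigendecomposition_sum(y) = [[0.02+0.35j,(-0.26-0.06j),(0.01+0.14j)],[0.75+0.04j,-0.20+0.54j,0.31+0.02j],[(0.29+0.51j),(-0.44+0.1j),0.12+0.21j]] + [[0.02-0.35j, -0.26+0.06j, (0.01-0.14j)], [(0.75-0.04j), (-0.2-0.54j), 0.31-0.02j], [0.29-0.51j, -0.44-0.10j, 0.12-0.21j]] + [[(-0.29+0j),  (-0.07-0j),  0.20+0.00j], [0.00-0.00j,  0j,  -0.00-0.00j], [(0.7-0j),  0.17+0.00j,  -0.50-0.00j]]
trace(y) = -0.91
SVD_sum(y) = [[0.01, -0.00, 0.0], [1.49, -0.58, 0.22], [1.29, -0.50, 0.19]] + [[-0.2, -0.55, -0.10], [0.08, 0.22, 0.04], [-0.09, -0.25, -0.05]] + [[-0.06, -0.04, 0.32], [-0.07, -0.04, 0.35], [0.08, 0.05, -0.40]]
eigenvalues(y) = [(-0.06+1.09j), (-0.06-1.09j), (-0.78+0j)]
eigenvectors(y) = [[(-0.04-0.34j), (-0.04+0.34j), (-0.38+0j)],[-0.74+0.00j, -0.74-0.00j, 0.00+0.00j],[(-0.31-0.48j), (-0.31+0.48j), 0.93+0.00j]]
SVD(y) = [[0.00,  -0.86,  -0.51], [0.76,  0.34,  -0.56], [0.65,  -0.39,  0.65]] @ diag([2.1334181251117603, 0.6906733096312391, 0.639216303615335]) @ [[0.92,-0.36,0.14],[0.33,0.93,0.17],[0.19,0.11,-0.98]]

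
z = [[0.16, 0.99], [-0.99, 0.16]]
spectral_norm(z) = 1.00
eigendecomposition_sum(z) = [[0.08+0.50j, (0.5-0.08j)], [(-0.5+0.08j), (0.08+0.5j)]] + [[0.08-0.50j, (0.5+0.08j)], [-0.50-0.08j, 0.08-0.50j]]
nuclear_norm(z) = 2.01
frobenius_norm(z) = 1.42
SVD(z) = [[-0.16, 0.99], [0.99, 0.16]] @ diag([1.002845950283492, 1.0028459502834917]) @ [[-1.00, -0.0], [0.0, 1.00]]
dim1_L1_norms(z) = [1.15, 1.15]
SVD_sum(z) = [[0.16, 0.0], [-0.99, 0.00]] + [[0.00, 0.99], [0.00, 0.16]]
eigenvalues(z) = [(0.16+0.99j), (0.16-0.99j)]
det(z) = 1.01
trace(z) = 0.32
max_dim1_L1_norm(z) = 1.15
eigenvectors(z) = [[0.71+0.00j,0.71-0.00j], [0.00+0.71j,0.00-0.71j]]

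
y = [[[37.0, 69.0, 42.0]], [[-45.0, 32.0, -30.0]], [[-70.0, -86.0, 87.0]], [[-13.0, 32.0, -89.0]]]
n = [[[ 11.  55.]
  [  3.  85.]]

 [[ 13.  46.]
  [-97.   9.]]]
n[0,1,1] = 85.0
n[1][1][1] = 9.0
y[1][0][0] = -45.0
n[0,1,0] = 3.0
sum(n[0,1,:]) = 88.0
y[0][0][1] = 69.0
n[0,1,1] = 85.0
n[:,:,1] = [[55.0, 85.0], [46.0, 9.0]]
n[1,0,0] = 13.0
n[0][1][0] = 3.0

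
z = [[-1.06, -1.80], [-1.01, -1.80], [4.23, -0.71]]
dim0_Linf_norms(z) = [4.23, 1.8]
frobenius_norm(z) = 5.20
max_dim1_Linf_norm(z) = 4.23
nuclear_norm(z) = 7.12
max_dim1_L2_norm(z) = 4.29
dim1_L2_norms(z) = [2.09, 2.06, 4.29]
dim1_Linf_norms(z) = [1.8, 1.8, 4.23]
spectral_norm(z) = 4.48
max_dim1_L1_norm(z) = 4.94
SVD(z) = [[-0.26, -0.66],  [-0.25, -0.66],  [0.93, -0.36]] @ diag([4.480679974593976, 2.6351863245836213]) @ [[1.0, 0.06], [-0.06, 1.00]]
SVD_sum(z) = [[-1.16, -0.06], [-1.11, -0.06], [4.18, 0.23]] + [[0.10, -1.74],[0.1, -1.74],[0.05, -0.94]]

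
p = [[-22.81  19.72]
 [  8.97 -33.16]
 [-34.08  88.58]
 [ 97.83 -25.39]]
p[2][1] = 88.58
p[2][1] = 88.58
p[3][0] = 97.83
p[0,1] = 19.72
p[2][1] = 88.58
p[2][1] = 88.58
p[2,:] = [-34.08, 88.58]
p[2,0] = -34.08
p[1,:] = [8.97, -33.16]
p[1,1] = -33.16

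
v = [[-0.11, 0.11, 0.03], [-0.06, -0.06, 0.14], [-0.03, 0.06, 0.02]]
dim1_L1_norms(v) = [0.25, 0.26, 0.11]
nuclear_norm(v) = 0.36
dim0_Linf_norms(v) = [0.11, 0.11, 0.14]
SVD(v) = [[-0.75, 0.53, -0.4], [-0.59, -0.81, 0.03], [-0.3, 0.25, 0.92]] @ diag([0.18073708885284823, 0.15402478293513064, 0.020260082793106437]) @ [[0.7, -0.36, -0.61], [-0.11, 0.79, -0.60], [0.7, 0.49, 0.52]]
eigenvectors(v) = [[-0.51+0.00j, (0.88+0j), 0.88-0.00j], [-0.56+0.00j, (0.02+0.39j), (0.02-0.39j)], [(-0.65+0j), (0.25-0.1j), (0.25+0.1j)]]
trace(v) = -0.15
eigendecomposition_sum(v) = [[-0.01+0.00j, (0.01+0j), (0.04+0j)],[-0.01+0.00j, (0.01+0j), 0.04+0.00j],[-0.01+0.00j, (0.01+0j), 0.05+0.00j]] + [[-0.05+0.05j, (0.05+0.08j), (-0-0.11j)], [-0.02-0.02j, (-0.04+0.02j), (0.05-0j)], [-0.01+0.02j, 0.02+0.02j, (-0.01-0.03j)]] + [[(-0.05-0.05j), (0.05-0.08j), (-0+0.11j)],[(-0.02+0.02j), -0.04-0.02j, (0.05+0j)],[(-0.01-0.02j), 0.02-0.02j, -0.01+0.03j]]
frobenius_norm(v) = 0.24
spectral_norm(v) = 0.18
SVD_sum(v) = [[-0.10, 0.05, 0.08],[-0.07, 0.04, 0.07],[-0.04, 0.02, 0.03]] + [[-0.01, 0.06, -0.05], [0.01, -0.1, 0.07], [-0.00, 0.03, -0.02]] + [[-0.01, -0.00, -0.0],[0.00, 0.0, 0.00],[0.01, 0.01, 0.01]]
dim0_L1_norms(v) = [0.2, 0.23, 0.19]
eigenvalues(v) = [(0.05+0j), (-0.1+0.04j), (-0.1-0.04j)]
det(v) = 0.00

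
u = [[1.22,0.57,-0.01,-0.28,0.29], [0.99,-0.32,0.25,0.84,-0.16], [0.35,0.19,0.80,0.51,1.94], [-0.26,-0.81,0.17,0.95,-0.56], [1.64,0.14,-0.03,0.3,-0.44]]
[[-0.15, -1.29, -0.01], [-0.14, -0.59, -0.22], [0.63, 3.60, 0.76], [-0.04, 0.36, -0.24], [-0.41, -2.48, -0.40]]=u @ [[-0.18, -1.22, -0.13], [0.0, -0.05, 0.03], [-0.01, 0.42, -0.19], [0.11, 0.91, 0.05], [0.33, 1.67, 0.48]]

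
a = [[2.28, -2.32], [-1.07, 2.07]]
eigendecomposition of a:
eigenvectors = [[0.84, 0.81], [-0.54, 0.59]]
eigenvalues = [3.75, 0.6]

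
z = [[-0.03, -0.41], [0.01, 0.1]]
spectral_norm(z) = 0.42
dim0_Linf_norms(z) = [0.03, 0.41]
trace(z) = 0.07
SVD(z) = [[0.97,-0.24],[-0.24,-0.97]] @ diag([0.4231940970085686, 0.002599280112306783]) @ [[-0.07, -1.0], [-1.0, 0.07]]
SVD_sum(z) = [[-0.03, -0.41], [0.01, 0.10]] + [[0.0, -0.00], [0.00, -0.0]]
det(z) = 0.00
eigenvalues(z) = [0.02, 0.05]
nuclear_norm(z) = 0.43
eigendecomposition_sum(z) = [[0.08, 0.44], [-0.01, -0.06]] + [[-0.11, -0.85],[0.02, 0.16]]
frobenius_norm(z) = 0.42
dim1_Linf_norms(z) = [0.41, 0.1]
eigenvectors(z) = [[-0.99, 0.98], [0.13, -0.18]]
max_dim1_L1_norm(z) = 0.44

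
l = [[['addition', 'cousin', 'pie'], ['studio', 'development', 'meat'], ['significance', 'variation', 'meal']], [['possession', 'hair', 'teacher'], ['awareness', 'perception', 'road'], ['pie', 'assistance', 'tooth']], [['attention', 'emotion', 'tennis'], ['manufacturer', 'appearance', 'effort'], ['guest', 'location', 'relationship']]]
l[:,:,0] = [['addition', 'studio', 'significance'], ['possession', 'awareness', 'pie'], ['attention', 'manufacturer', 'guest']]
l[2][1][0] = 'manufacturer'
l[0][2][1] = 'variation'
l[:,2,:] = [['significance', 'variation', 'meal'], ['pie', 'assistance', 'tooth'], ['guest', 'location', 'relationship']]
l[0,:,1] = ['cousin', 'development', 'variation']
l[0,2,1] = 'variation'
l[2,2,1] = 'location'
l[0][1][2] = 'meat'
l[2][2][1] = 'location'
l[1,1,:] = ['awareness', 'perception', 'road']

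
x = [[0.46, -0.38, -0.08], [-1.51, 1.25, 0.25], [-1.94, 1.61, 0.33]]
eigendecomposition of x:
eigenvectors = [[-0.18+0.00j, 0.12-0.45j, (0.12+0.45j)], [(0.6+0j), 0.28-0.55j, (0.28+0.55j)], [0.78+0.00j, (-0.63+0j), -0.63-0.00j]]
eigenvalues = [(2.04+0j), 0j, -0j]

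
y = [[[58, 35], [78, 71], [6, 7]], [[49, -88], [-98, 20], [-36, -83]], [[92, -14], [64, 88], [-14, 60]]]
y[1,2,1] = -83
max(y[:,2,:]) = 60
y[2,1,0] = 64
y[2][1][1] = 88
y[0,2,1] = 7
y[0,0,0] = 58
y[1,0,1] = -88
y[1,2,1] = -83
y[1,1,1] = 20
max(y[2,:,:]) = 92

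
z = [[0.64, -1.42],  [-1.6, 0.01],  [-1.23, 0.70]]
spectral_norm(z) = 2.35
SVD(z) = [[-0.54, -0.74], [0.59, -0.67], [0.60, -0.02]] @ diag([2.3527406239938746, 1.2056581423475372]) @ [[-0.86, 0.51], [0.51, 0.86]]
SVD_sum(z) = [[1.10, -0.65], [-1.19, 0.7], [-1.22, 0.72]] + [[-0.46, -0.77], [-0.41, -0.69], [-0.01, -0.02]]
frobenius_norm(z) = 2.64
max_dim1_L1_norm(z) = 2.06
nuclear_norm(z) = 3.56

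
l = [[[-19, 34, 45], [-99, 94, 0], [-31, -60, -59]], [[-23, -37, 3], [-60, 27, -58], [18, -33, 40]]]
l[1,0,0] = -23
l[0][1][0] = -99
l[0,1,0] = -99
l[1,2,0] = 18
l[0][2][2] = -59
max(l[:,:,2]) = 45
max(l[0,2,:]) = -31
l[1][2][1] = -33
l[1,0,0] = -23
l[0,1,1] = 94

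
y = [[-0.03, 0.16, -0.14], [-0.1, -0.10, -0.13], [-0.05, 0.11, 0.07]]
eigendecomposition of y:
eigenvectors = [[(0.69+0j), 0.69-0.00j, -0.73+0.00j], [0.03+0.64j, 0.03-0.64j, (-0.07+0j)], [(0.31-0.11j), 0.31+0.11j, 0.68+0.00j]]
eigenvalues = [(-0.09+0.17j), (-0.09-0.17j), (0.11+0j)]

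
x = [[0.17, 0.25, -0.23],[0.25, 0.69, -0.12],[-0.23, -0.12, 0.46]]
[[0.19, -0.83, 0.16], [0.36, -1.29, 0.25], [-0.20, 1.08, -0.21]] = x@[[-0.27, -0.49, 0.08], [0.55, -1.39, 0.28], [-0.42, 1.73, -0.34]]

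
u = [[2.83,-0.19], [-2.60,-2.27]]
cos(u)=[[-0.97, 0.01], [0.13, -0.72]]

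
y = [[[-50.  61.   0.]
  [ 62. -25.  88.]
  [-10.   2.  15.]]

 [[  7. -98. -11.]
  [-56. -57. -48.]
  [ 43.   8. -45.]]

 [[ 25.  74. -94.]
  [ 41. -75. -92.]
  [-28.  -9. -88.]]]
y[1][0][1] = -98.0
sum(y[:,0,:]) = -86.0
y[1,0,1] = -98.0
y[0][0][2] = 0.0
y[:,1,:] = [[62.0, -25.0, 88.0], [-56.0, -57.0, -48.0], [41.0, -75.0, -92.0]]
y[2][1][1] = -75.0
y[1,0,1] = -98.0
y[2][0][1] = 74.0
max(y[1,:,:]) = 43.0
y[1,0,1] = -98.0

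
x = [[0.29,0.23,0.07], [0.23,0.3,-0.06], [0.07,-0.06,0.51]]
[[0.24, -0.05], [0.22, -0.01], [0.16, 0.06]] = x @ [[0.26, -0.6],[0.59, 0.48],[0.35, 0.26]]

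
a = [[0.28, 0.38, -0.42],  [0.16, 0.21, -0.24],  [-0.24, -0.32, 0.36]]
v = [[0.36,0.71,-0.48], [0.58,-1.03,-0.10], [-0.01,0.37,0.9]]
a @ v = [[0.33, -0.35, -0.55], [0.18, -0.19, -0.31], [-0.28, 0.29, 0.47]]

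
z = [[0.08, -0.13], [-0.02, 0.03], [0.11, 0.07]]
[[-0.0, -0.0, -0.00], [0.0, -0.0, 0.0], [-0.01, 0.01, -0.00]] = z@[[-0.05,0.09,-0.02], [-0.03,0.06,-0.01]]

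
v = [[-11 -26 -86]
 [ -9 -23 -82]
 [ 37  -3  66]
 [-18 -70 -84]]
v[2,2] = 66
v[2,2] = 66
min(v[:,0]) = -18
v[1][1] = -23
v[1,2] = -82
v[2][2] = 66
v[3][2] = -84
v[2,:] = [37, -3, 66]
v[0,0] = -11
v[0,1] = -26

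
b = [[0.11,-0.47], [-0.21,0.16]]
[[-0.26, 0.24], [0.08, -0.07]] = b@ [[0.06, -0.05],  [0.56, -0.53]]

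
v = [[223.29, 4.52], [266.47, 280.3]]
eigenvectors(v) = [[-0.27, -0.06],  [0.96, -1.00]]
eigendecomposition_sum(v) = [[169.1, -10.41], [-613.75, 37.79]] + [[54.19, 14.93], [880.22, 242.51]]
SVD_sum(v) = [[143.85, 109.18], [304.05, 230.78]] + [[79.44, -104.66],[-37.58, 49.52]]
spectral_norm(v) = 422.28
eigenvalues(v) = [206.88, 296.71]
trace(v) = 503.59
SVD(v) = [[-0.43, -0.9], [-0.90, 0.43]] @ diag([422.28336484720984, 145.3614982494274]) @ [[-0.80, -0.60],[-0.6, 0.80]]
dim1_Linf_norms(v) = [223.29, 280.3]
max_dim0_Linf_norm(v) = 280.3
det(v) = 61383.74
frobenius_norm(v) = 446.60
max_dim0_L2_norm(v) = 347.66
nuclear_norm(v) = 567.64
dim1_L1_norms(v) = [227.81, 546.77]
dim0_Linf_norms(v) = [266.47, 280.3]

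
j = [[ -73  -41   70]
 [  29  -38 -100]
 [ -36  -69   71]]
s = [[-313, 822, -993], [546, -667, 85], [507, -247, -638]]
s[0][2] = -993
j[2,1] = -69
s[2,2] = -638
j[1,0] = 29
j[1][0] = 29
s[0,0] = -313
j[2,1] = -69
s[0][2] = -993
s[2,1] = -247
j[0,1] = -41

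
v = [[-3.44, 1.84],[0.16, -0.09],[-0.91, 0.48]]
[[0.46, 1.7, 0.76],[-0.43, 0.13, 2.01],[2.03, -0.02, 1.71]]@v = [[-2.0, 1.06],[-0.33, 0.16],[-8.54, 4.56]]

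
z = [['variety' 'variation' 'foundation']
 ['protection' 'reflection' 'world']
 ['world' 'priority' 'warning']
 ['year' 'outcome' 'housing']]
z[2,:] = ['world', 'priority', 'warning']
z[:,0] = ['variety', 'protection', 'world', 'year']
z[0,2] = 'foundation'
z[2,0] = 'world'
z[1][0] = 'protection'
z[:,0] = ['variety', 'protection', 'world', 'year']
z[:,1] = ['variation', 'reflection', 'priority', 'outcome']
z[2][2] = 'warning'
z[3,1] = 'outcome'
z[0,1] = 'variation'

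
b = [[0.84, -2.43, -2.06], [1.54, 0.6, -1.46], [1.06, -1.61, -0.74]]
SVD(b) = [[-0.82, 0.25, -0.52], [-0.29, -0.96, -0.01], [-0.50, 0.15, 0.86]] @ diag([3.964633043575883, 1.9589623855641896, 0.6517293930235791]) @ [[-0.42, 0.66, 0.63], [-0.56, -0.73, 0.39], [0.71, -0.19, 0.68]]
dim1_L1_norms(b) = [5.33, 3.6, 3.41]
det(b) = 5.06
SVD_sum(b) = [[1.36, -2.13, -2.03], [0.49, -0.77, -0.73], [0.83, -1.29, -1.23]] + [[-0.28, -0.36, 0.19], [1.05, 1.37, -0.73], [-0.16, -0.21, 0.11]] + [[-0.24, 0.06, -0.23], [-0.00, 0.0, -0.00], [0.4, -0.10, 0.38]]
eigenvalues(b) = [(-0.31+1.93j), (-0.31-1.93j), (1.32+0j)]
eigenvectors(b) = [[-0.79+0.00j, (-0.79-0j), 0.34+0.00j], [(-0.05+0.37j), (-0.05-0.37j), (-0.65+0j)], [-0.38+0.30j, (-0.38-0.3j), (0.68+0j)]]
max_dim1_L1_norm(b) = 5.33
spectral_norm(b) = 3.96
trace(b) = 0.70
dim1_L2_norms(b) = [3.29, 2.21, 2.06]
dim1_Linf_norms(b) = [2.43, 1.54, 1.61]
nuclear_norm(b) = 6.58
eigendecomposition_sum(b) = [[0.51+1.21j, (-1.04+0.1j), -1.24-0.52j], [(0.6-0.16j), (-0.03+0.5j), -0.33+0.55j], [(0.71+0.38j), (-0.46+0.45j), (-0.79+0.23j)]] + [[(0.51-1.21j), (-1.04-0.1j), -1.24+0.52j], [0.60+0.16j, (-0.03-0.5j), -0.33-0.55j], [(0.71-0.38j), -0.46-0.45j, -0.79-0.23j]] + [[(-0.18-0j), (-0.35+0j), 0.43+0.00j], [0.34+0.00j, (0.66-0j), -0.80-0.00j], [-0.35-0.00j, (-0.69+0j), 0.84+0.00j]]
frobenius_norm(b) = 4.47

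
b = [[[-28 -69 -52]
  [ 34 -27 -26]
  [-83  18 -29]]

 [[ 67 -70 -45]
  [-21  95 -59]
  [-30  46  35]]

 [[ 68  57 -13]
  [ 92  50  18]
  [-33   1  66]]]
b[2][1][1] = 50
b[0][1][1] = -27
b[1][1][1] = 95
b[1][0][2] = -45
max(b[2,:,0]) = 92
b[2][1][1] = 50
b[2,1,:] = [92, 50, 18]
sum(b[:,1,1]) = 118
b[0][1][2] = -26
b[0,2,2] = -29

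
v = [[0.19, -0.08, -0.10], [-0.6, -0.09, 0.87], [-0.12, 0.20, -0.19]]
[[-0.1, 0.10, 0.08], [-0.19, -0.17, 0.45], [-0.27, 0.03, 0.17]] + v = [[0.09, 0.02, -0.02], [-0.79, -0.26, 1.32], [-0.39, 0.23, -0.02]]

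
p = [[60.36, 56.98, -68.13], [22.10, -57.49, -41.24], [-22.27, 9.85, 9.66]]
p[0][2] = -68.13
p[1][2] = -41.24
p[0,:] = [60.36, 56.98, -68.13]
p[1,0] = 22.1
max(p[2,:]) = 9.85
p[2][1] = 9.85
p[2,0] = -22.27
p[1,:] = [22.1, -57.49, -41.24]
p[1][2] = -41.24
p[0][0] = 60.36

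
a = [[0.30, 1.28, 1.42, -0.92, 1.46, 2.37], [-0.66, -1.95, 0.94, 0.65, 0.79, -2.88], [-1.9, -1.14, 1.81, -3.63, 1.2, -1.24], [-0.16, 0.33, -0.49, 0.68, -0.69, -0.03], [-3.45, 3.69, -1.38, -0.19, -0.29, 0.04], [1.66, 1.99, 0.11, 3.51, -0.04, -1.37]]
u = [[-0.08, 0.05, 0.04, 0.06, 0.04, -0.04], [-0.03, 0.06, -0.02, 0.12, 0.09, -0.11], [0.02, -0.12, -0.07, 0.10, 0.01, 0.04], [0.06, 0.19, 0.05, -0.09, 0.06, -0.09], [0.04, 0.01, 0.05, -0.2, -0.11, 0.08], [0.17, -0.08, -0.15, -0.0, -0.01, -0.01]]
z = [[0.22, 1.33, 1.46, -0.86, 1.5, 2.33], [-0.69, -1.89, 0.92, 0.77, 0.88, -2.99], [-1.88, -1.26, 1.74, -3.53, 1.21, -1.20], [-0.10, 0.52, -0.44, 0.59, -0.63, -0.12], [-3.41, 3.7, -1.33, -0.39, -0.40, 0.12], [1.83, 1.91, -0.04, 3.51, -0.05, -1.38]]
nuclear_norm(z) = 20.41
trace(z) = -1.12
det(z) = 95.42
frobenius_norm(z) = 10.05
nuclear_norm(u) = 0.93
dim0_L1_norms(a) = [8.13, 10.38, 6.15, 9.58, 4.47, 7.93]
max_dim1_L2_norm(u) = 0.25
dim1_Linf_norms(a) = [2.37, 2.88, 3.63, 0.69, 3.69, 3.51]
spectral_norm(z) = 6.39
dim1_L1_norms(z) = [7.7, 8.14, 10.82, 2.4, 9.35, 8.72]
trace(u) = -0.30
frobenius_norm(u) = 0.52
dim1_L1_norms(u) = [0.31, 0.43, 0.36, 0.54, 0.49, 0.42]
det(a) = 125.26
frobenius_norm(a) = 10.05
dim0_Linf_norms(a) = [3.45, 3.69, 1.81, 3.63, 1.46, 2.88]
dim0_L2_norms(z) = [4.36, 4.95, 2.82, 5.16, 2.25, 4.21]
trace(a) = -0.82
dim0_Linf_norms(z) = [3.41, 3.7, 1.74, 3.53, 1.5, 2.99]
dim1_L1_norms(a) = [7.75, 7.87, 10.92, 2.38, 9.04, 8.68]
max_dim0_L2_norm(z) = 5.16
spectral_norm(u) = 0.33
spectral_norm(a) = 6.41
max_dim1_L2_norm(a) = 5.25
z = u + a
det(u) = -0.00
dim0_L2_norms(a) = [4.34, 4.94, 2.89, 5.22, 2.18, 4.16]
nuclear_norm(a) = 20.50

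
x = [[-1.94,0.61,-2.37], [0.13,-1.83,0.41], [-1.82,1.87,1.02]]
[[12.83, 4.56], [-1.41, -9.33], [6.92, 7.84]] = x @ [[-4.62, 0.26],  [0.08, 4.92],  [-1.61, -0.87]]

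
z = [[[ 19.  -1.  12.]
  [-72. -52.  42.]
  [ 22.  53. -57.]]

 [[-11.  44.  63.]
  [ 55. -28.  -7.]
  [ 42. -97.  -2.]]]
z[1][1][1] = -28.0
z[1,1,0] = 55.0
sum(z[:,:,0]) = 55.0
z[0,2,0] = 22.0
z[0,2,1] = 53.0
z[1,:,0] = [-11.0, 55.0, 42.0]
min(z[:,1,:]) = -72.0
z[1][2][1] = -97.0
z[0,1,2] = 42.0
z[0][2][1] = 53.0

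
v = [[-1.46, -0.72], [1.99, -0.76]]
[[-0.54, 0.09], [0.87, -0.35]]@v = [[0.97, 0.32], [-1.97, -0.36]]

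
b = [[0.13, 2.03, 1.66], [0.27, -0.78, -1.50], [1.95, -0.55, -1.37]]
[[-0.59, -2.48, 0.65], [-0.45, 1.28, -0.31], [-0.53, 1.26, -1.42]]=b @ [[0.02, 0.15, -0.72], [-0.94, -0.97, 0.53], [0.79, -0.32, -0.20]]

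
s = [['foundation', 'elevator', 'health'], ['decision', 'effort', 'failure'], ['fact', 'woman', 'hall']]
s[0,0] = 'foundation'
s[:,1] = ['elevator', 'effort', 'woman']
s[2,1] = 'woman'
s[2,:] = ['fact', 'woman', 'hall']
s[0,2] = 'health'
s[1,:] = ['decision', 'effort', 'failure']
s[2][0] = 'fact'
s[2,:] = ['fact', 'woman', 'hall']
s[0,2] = 'health'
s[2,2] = 'hall'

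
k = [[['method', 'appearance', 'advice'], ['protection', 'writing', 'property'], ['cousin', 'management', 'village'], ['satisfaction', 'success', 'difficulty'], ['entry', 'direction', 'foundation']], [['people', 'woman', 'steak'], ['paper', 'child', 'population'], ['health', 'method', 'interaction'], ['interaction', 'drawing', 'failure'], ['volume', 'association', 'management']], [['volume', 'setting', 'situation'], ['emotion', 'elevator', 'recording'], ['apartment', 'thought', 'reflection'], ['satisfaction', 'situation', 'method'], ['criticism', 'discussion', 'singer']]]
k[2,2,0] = 'apartment'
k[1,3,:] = ['interaction', 'drawing', 'failure']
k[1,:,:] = [['people', 'woman', 'steak'], ['paper', 'child', 'population'], ['health', 'method', 'interaction'], ['interaction', 'drawing', 'failure'], ['volume', 'association', 'management']]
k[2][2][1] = 'thought'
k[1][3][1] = 'drawing'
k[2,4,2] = 'singer'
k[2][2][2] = 'reflection'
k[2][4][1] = 'discussion'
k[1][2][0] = 'health'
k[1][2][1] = 'method'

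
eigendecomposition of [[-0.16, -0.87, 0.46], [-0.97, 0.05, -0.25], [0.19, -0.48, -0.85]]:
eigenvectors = [[-0.64+0.00j, (0.12+0.53j), 0.12-0.53j], [(0.72+0j), -0.14+0.47j, (-0.14-0.47j)], [(-0.25+0j), (-0.68+0j), (-0.68-0j)]]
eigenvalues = [(1+0j), (-0.98+0.18j), (-0.98-0.18j)]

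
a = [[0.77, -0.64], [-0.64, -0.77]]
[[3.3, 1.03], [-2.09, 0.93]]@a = [[1.88, -2.91], [-2.20, 0.62]]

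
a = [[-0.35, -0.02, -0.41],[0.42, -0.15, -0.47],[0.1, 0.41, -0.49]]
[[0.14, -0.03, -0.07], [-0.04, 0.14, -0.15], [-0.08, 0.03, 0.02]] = a@[[-0.28, 0.2, -0.03], [-0.23, -0.08, 0.29], [-0.09, -0.09, 0.19]]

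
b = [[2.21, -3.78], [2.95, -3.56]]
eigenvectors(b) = [[0.75+0.00j, 0.75-0.00j],[(0.57-0.33j), (0.57+0.33j)]]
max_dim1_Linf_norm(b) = 3.78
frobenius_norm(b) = 6.37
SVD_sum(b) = [[2.52, -3.56], [2.66, -3.77]] + [[-0.31, -0.22], [0.29, 0.21]]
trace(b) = -1.35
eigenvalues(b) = [(-0.68+1.68j), (-0.68-1.68j)]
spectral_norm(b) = 6.35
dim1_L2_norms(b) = [4.38, 4.62]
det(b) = 3.28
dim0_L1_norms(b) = [5.16, 7.34]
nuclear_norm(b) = 6.86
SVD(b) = [[-0.69,-0.73], [-0.73,0.69]] @ diag([6.3467284496572995, 0.5173374008426804]) @ [[-0.58, 0.82], [0.82, 0.58]]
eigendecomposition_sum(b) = [[1.10+1.42j,-1.89-0.76j], [(1.47+0.59j),-1.78+0.26j]] + [[(1.1-1.42j),-1.89+0.76j], [(1.48-0.59j),-1.78-0.26j]]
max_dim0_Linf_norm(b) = 3.78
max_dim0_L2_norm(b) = 5.19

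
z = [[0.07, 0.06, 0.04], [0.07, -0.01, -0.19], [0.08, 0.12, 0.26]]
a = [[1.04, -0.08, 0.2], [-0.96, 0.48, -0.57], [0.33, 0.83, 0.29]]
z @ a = [[0.03, 0.06, -0.01], [0.02, -0.17, -0.04], [0.05, 0.27, 0.02]]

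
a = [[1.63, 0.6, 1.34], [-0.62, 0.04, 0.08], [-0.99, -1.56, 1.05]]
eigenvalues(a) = [(0.84+1.09j), (0.84-1.09j), (1.03+0j)]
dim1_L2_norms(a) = [2.19, 0.63, 2.13]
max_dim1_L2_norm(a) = 2.19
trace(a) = 2.72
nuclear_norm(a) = 4.76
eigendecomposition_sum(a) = [[(0.77+0.2j), 1.19+0.58j, 0.09-1.05j],[(-0.28+0.27j), (-0.54+0.34j), (0.41+0.31j)],[(-0.49+0.39j), (-0.92+0.47j), 0.62+0.55j]] + [[(0.77-0.2j), 1.19-0.58j, 0.09+1.05j], [(-0.28-0.27j), (-0.54-0.34j), (0.41-0.31j)], [-0.49-0.39j, -0.92-0.47j, (0.62-0.55j)]] + [[(0.09+0j), -1.77+0.00j, 1.17-0.00j], [(-0.06-0j), 1.13-0.00j, -0.74+0.00j], [-0.01-0.00j, 0.28-0.00j, -0.19+0.00j]]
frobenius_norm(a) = 3.12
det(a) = 1.96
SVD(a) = [[-0.74,0.65,0.16], [0.19,-0.03,0.98], [0.64,0.76,-0.1]] @ diag([2.4543627143022393, 1.8748384415208155, 0.4268307449548884]) @ [[-0.8,-0.59,-0.12],[0.17,-0.42,0.89],[-0.57,0.69,0.44]]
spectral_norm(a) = 2.45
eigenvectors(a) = [[-0.73+0.00j, -0.73-0.00j, (0.84+0j)], [0.19-0.30j, 0.19+0.30j, -0.53+0.00j], [0.35-0.46j, (0.35+0.46j), (-0.13+0j)]]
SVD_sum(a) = [[1.46, 1.07, 0.23],[-0.37, -0.27, -0.06],[-1.26, -0.93, -0.20]] + [[0.21, -0.52, 1.08], [-0.01, 0.02, -0.05], [0.25, -0.60, 1.27]] + [[-0.04, 0.05, 0.03], [-0.24, 0.29, 0.18], [0.02, -0.03, -0.02]]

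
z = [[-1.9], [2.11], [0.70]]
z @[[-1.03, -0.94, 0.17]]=[[1.96, 1.79, -0.32], [-2.17, -1.98, 0.36], [-0.72, -0.66, 0.12]]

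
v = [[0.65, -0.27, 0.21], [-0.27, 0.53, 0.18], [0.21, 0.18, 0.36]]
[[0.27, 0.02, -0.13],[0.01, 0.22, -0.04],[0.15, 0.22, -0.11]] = v@[[0.59, -0.08, -0.26],  [0.35, 0.18, -0.19],  [-0.09, 0.57, -0.05]]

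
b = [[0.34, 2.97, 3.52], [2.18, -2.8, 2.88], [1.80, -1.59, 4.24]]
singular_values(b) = [6.84, 4.38, 0.3]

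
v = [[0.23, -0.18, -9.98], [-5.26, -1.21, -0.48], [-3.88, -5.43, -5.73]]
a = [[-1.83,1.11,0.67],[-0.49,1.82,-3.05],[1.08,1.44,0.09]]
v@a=[[-11.11, -14.44, -0.20], [9.7, -8.73, 0.12], [3.57, -22.44, 13.45]]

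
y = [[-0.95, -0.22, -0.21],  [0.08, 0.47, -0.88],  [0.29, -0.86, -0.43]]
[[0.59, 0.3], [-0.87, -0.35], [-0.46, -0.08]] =y @ [[-0.77, -0.34], [-0.14, -0.16], [0.84, 0.28]]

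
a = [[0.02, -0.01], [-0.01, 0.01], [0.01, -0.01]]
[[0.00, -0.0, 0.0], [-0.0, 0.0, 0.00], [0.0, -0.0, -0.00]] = a @ [[0.05, -0.02, 0.15], [-0.02, 0.01, 0.21]]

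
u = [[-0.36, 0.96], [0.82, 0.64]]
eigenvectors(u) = [[-0.88, -0.53], [0.48, -0.85]]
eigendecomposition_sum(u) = [[-0.65, 0.41], [0.35, -0.22]] + [[0.29, 0.55], [0.47, 0.86]]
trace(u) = 0.28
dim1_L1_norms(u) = [1.32, 1.46]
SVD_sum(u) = [[0.24, 0.78], [0.25, 0.81]] + [[-0.6, 0.18], [0.57, -0.17]]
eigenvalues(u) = [-0.88, 1.16]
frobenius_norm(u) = 1.46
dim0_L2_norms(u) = [0.9, 1.15]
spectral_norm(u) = 1.18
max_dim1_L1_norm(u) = 1.46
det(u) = -1.02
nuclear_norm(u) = 2.04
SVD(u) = [[0.69, 0.72], [0.72, -0.69]] @ diag([1.1773577516222073, 0.8643082347722371]) @ [[0.29, 0.96], [-0.96, 0.29]]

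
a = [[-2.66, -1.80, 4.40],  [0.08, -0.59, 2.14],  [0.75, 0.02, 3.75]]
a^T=[[-2.66, 0.08, 0.75], [-1.80, -0.59, 0.02], [4.40, 2.14, 3.75]]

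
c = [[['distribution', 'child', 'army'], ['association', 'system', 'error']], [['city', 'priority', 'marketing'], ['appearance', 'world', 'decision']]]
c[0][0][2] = 'army'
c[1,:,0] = ['city', 'appearance']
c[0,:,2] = ['army', 'error']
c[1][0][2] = 'marketing'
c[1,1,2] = 'decision'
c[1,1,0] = 'appearance'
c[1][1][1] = 'world'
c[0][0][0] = 'distribution'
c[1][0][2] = 'marketing'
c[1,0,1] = 'priority'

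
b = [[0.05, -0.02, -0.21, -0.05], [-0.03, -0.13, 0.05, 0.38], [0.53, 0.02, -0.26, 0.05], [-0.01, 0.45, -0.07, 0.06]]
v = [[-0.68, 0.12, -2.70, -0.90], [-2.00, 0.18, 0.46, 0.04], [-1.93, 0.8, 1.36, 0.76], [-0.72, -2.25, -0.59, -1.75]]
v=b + [[-0.73, 0.14, -2.49, -0.85],[-1.97, 0.31, 0.41, -0.34],[-2.46, 0.78, 1.62, 0.71],[-0.71, -2.7, -0.52, -1.81]]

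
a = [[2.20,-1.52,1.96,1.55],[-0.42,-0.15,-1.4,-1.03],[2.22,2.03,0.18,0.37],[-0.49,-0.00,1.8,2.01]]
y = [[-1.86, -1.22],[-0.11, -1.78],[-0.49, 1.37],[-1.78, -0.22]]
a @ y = [[-7.64, 2.37], [3.32, -0.91], [-5.1, -6.16], [-3.55, 2.62]]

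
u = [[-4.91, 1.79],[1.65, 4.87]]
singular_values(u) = [5.26, 5.11]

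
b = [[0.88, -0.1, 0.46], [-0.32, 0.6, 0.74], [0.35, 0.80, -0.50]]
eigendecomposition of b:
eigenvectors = [[(-0.23+0j), (-0.68+0j), -0.68-0.00j],[-0.44+0.00j, (0.06-0.63j), 0.06+0.63j],[(0.86+0j), (-0.16-0.33j), -0.16+0.33j]]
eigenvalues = [(-1.01+0j), (0.99+0.13j), (0.99-0.13j)]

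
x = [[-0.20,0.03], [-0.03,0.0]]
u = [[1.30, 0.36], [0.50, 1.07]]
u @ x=[[-0.27, 0.04],[-0.13, 0.02]]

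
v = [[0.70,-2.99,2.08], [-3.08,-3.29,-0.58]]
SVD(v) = [[-0.51, -0.86], [-0.86, 0.51]] @ diag([4.953377085457553, 3.141250618665129]) @ [[0.46,0.88,-0.12], [-0.7,0.28,-0.66]]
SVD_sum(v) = [[-1.17, -2.24, 0.3], [-1.95, -3.74, 0.49]] + [[1.87, -0.75, 1.78], [-1.13, 0.45, -1.07]]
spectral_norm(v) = 4.95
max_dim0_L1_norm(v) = 6.28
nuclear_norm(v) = 8.09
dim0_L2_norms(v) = [3.16, 4.45, 2.16]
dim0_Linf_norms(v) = [3.08, 3.29, 2.08]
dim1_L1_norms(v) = [5.77, 6.95]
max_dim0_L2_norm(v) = 4.45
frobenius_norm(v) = 5.87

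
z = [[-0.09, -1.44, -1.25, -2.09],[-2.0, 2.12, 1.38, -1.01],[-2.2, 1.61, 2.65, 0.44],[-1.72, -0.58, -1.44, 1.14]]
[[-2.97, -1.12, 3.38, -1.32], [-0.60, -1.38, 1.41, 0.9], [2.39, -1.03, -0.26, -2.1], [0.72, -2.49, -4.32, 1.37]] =z@[[-0.16, 1.12, 0.57, 0.28], [-0.38, 0.20, -0.31, 2.05], [0.80, 0.40, 0.89, -1.86], [1.21, 0.11, -1.96, 0.32]]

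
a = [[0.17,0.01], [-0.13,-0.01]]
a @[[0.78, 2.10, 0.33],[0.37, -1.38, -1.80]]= [[0.14, 0.34, 0.04], [-0.11, -0.26, -0.02]]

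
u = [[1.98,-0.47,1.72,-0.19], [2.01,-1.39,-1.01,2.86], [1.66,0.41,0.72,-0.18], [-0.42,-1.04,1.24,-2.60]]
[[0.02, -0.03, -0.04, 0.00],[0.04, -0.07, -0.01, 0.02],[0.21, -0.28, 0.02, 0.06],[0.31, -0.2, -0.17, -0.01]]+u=[[2.0, -0.50, 1.68, -0.19],[2.05, -1.46, -1.02, 2.88],[1.87, 0.13, 0.74, -0.12],[-0.11, -1.24, 1.07, -2.61]]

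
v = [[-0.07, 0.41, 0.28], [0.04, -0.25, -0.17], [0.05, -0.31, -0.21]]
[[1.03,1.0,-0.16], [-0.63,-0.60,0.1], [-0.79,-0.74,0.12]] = v@ [[1.7, -3.59, 1.14], [2.22, 0.65, -1.23], [0.87, 1.72, 1.51]]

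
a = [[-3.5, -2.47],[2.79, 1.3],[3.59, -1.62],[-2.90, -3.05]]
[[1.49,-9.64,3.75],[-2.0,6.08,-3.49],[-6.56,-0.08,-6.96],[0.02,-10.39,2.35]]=a @[[-1.28, 1.06, -1.6], [1.21, 2.4, 0.75]]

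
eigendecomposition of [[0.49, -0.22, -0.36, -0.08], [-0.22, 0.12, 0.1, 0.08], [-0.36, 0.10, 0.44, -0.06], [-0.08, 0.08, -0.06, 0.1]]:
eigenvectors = [[0.72, -0.30, -0.48, -0.4],[-0.29, 0.42, 0.01, -0.86],[-0.63, -0.59, -0.50, -0.09],[-0.05, 0.62, -0.72, 0.31]]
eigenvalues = [0.9, 0.25, 0.0, -0.0]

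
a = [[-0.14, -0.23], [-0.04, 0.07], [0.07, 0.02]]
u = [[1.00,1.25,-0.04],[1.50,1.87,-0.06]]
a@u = [[-0.49, -0.61, 0.02], [0.06, 0.08, -0.0], [0.1, 0.12, -0.0]]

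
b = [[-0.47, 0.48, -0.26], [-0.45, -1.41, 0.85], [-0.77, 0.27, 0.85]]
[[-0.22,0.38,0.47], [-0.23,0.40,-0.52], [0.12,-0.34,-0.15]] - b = [[0.25, -0.10, 0.73],[0.22, 1.81, -1.37],[0.89, -0.61, -1.0]]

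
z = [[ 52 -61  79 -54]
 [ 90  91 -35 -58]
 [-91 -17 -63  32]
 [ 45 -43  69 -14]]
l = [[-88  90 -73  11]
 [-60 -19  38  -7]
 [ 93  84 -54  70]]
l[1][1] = -19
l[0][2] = -73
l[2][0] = 93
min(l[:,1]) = -19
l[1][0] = -60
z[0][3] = -54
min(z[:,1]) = -61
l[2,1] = 84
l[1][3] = -7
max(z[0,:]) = 79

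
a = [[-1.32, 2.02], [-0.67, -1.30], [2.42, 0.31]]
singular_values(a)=[2.91, 2.33]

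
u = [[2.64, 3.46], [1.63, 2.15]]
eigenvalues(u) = [4.78, 0.01]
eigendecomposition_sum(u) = [[2.64, 3.47], [1.63, 2.15]] + [[0.0,-0.01], [-0.00,0.00]]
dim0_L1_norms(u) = [4.27, 5.61]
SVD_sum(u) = [[2.64,3.46], [1.63,2.15]] + [[0.0, -0.0], [-0.00, 0.00]]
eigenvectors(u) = [[0.85,-0.8],  [0.53,0.61]]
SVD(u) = [[-0.85,-0.53], [-0.53,0.85]] @ diag([5.120600552904525, 0.007069483281500883]) @ [[-0.61, -0.80], [-0.8, 0.61]]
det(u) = 0.04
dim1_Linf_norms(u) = [3.46, 2.15]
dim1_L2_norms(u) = [4.35, 2.7]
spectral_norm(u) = 5.12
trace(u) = 4.79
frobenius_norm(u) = 5.12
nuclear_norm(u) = 5.13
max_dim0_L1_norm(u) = 5.61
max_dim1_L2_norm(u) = 4.35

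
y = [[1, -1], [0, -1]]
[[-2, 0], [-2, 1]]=y@[[0, -1], [2, -1]]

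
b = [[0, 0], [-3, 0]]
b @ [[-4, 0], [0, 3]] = [[0, 0], [12, 0]]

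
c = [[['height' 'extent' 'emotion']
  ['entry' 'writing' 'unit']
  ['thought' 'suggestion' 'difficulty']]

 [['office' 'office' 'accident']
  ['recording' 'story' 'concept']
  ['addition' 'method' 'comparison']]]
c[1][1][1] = 'story'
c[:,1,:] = [['entry', 'writing', 'unit'], ['recording', 'story', 'concept']]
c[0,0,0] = 'height'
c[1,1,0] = 'recording'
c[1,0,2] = 'accident'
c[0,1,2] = 'unit'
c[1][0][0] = 'office'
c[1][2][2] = 'comparison'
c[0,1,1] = 'writing'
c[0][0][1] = 'extent'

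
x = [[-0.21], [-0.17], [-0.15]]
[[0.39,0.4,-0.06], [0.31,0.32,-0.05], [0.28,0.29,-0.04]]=x @[[-1.85, -1.91, 0.28]]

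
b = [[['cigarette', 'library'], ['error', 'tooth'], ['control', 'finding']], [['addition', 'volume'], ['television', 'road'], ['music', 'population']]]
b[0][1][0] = 'error'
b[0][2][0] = 'control'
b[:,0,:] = [['cigarette', 'library'], ['addition', 'volume']]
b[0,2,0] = 'control'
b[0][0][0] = 'cigarette'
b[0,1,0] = 'error'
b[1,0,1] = 'volume'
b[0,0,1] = 'library'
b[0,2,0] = 'control'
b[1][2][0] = 'music'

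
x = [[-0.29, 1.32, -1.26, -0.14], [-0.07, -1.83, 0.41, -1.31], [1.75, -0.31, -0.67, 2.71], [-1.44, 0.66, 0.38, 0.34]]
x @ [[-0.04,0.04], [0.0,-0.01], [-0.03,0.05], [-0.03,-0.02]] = [[0.05,-0.08], [0.03,0.06], [-0.13,-0.01], [0.04,-0.05]]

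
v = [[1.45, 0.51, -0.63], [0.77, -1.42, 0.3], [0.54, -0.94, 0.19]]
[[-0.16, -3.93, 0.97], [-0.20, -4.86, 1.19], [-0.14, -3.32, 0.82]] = v @ [[0.31, -3.42, 1.35], [0.62, 1.48, 0.27], [1.47, -0.43, 1.79]]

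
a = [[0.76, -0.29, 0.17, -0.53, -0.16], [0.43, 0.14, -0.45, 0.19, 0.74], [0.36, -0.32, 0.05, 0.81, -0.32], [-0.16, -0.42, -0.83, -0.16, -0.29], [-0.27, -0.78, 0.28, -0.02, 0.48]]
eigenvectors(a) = [[(0.23+0.16j),(0.23-0.16j),0.89+0.00j,0.15-0.09j,(0.15+0.09j)], [0.11-0.44j,(0.11+0.44j),(-0+0j),(-0.02-0.54j),(-0.02+0.54j)], [-0.02-0.53j,(-0.02+0.53j),(0.25+0j),(0.08+0.42j),0.08-0.42j], [0.63+0.00j,(0.63-0j),(-0.22+0j),-0.23+0.14j,-0.23-0.14j], [(0.18+0.02j),(0.18-0.02j),-0.31+0.00j,0.65+0.00j,(0.65-0j)]]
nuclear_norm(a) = 4.99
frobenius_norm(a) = 2.23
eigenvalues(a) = [(-0.35+0.94j), (-0.35-0.94j), (1+0j), (0.48+0.87j), (0.48-0.87j)]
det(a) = 0.99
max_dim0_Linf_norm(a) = 0.83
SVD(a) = [[-0.69, -0.16, 0.07, 0.37, -0.6], [0.37, 0.37, -0.52, -0.12, -0.66], [0.17, 0.59, 0.17, 0.76, 0.15], [0.60, -0.59, 0.31, 0.31, -0.30], [-0.03, -0.38, -0.77, 0.41, 0.30]] @ diag([1.0057931829370845, 1.0002307234267012, 0.9950466864337109, 0.9940882320005865, 0.9907013939052596]) @ [[-0.39, -0.03, -0.78, 0.47, 0.14], [0.45, 0.45, 0.22, 0.73, 0.1], [0.05, 0.32, -0.22, -0.03, -0.92], [0.34, -0.83, 0.01, 0.34, -0.29], [-0.73, -0.08, 0.54, 0.36, -0.21]]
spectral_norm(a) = 1.01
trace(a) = 1.27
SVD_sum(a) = [[0.27, 0.02, 0.54, -0.32, -0.1],[-0.14, -0.01, -0.29, 0.18, 0.05],[-0.06, -0.0, -0.13, 0.08, 0.02],[-0.23, -0.02, -0.47, 0.29, 0.08],[0.01, 0.00, 0.03, -0.02, -0.0]] + [[-0.07, -0.07, -0.03, -0.12, -0.02], [0.17, 0.17, 0.08, 0.27, 0.04], [0.26, 0.27, 0.13, 0.43, 0.06], [-0.26, -0.27, -0.13, -0.43, -0.06], [-0.17, -0.17, -0.08, -0.28, -0.04]] + [[0.00, 0.02, -0.02, -0.00, -0.07], [-0.03, -0.17, 0.11, 0.02, 0.48], [0.01, 0.05, -0.04, -0.01, -0.16], [0.02, 0.10, -0.07, -0.01, -0.29], [-0.04, -0.25, 0.17, 0.03, 0.7]] + [[0.13, -0.31, 0.00, 0.13, -0.11], [-0.04, 0.1, -0.0, -0.04, 0.04], [0.26, -0.62, 0.01, 0.25, -0.22], [0.11, -0.26, 0.0, 0.11, -0.09], [0.14, -0.34, 0.01, 0.14, -0.12]] + [[0.43, 0.05, -0.32, -0.21, 0.12], [0.48, 0.05, -0.35, -0.23, 0.14], [-0.11, -0.01, 0.08, 0.05, -0.03], [0.22, 0.02, -0.16, -0.11, 0.06], [-0.22, -0.02, 0.16, 0.11, -0.06]]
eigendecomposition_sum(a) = [[(-0.03+0.07j), (-0.09-0.08j), (-0.08-0.12j), -0.14+0.10j, (-0.04+0.03j)],[(0.13+0j), (-0.07+0.19j), (-0.14+0.19j), 0.24+0.16j, (0.07+0.04j)],[(0.14-0.04j), -0.02+0.24j, -0.10+0.26j, (0.32+0.11j), 0.09+0.02j],[0.04+0.17j, (-0.29-0.03j), (-0.31-0.13j), (-0.14+0.38j), -0.03+0.11j],[(0.01+0.05j), -0.08-0.02j, -0.08-0.04j, (-0.05+0.1j), (-0.01+0.03j)]] + [[(-0.03-0.07j), -0.09+0.08j, -0.08+0.12j, (-0.14-0.1j), -0.04-0.03j], [(0.13-0j), -0.07-0.19j, -0.14-0.19j, (0.24-0.16j), 0.07-0.04j], [0.14+0.04j, -0.02-0.24j, (-0.1-0.26j), 0.32-0.11j, (0.09-0.02j)], [(0.04-0.17j), (-0.29+0.03j), (-0.31+0.13j), (-0.14-0.38j), (-0.03-0.11j)], [(0.01-0.05j), -0.08+0.02j, -0.08+0.04j, (-0.05-0.1j), -0.01-0.03j]] + [[0.79+0.00j, (-0+0j), (0.23-0j), (-0.19+0j), (-0.28+0j)], [-0.00-0.00j, -0j, (-0+0j), -0j, -0j], [0.22+0.00j, (-0+0j), (0.07-0j), (-0.06+0j), (-0.08+0j)], [-0.20-0.00j, -0j, (-0.06+0j), 0.05-0.00j, (0.07-0j)], [(-0.28-0j), -0j, -0.08+0.00j, 0.07-0.00j, 0.10-0.00j]] + [[0.01+0.03j,-0.05+0.08j,0.05-0.06j,(-0.02-0.04j),0.10+0.06j], [0.09+0.00j,(0.14+0.25j),(-0.08-0.22j),-0.14+0.00j,(0.3-0.18j)], [-0.07+0.01j,-0.14-0.18j,0.09+0.16j,(0.11-0.02j),-0.21+0.18j], [-0.02-0.04j,(0.08-0.12j),-0.08+0.09j,(0.04+0.06j),-0.15-0.09j], [-0.00+0.11j,-0.31+0.16j,0.26-0.09j,0.01-0.17j,0.20+0.36j]] + [[0.01-0.03j, -0.05-0.08j, 0.05+0.06j, (-0.02+0.04j), 0.10-0.06j], [(0.09-0j), 0.14-0.25j, -0.08+0.22j, -0.14-0.00j, (0.3+0.18j)], [-0.07-0.01j, -0.14+0.18j, (0.09-0.16j), (0.11+0.02j), -0.21-0.18j], [(-0.02+0.04j), 0.08+0.12j, (-0.08-0.09j), 0.04-0.06j, (-0.15+0.09j)], [(-0-0.11j), (-0.31-0.16j), (0.26+0.09j), 0.01+0.17j, 0.20-0.36j]]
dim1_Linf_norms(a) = [0.76, 0.74, 0.81, 0.83, 0.78]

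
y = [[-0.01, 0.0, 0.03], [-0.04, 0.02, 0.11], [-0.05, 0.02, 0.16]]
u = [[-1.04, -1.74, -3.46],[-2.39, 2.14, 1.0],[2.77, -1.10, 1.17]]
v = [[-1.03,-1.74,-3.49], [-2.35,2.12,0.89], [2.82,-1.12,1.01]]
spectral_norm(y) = 0.21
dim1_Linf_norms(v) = [3.49, 2.35, 2.82]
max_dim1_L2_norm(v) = 4.03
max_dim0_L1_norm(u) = 6.2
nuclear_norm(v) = 8.64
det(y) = -0.00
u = v + y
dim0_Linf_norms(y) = [0.05, 0.02, 0.16]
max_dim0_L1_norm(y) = 0.3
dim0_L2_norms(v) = [3.81, 2.96, 3.74]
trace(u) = 2.27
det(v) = -0.05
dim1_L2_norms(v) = [4.03, 3.29, 3.2]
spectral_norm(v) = 4.32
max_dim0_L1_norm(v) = 6.2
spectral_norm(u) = 4.36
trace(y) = 0.17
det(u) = -2.02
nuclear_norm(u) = 8.78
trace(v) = 2.10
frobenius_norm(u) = 6.13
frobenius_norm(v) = 6.11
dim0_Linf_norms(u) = [2.77, 2.14, 3.46]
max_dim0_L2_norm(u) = 3.8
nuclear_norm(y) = 0.22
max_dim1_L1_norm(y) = 0.23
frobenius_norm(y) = 0.21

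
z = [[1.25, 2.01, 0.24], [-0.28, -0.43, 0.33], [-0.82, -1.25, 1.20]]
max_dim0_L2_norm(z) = 2.41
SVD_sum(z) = [[1.19, 1.88, -0.46],[-0.3, -0.47, 0.11],[-0.89, -1.41, 0.34]] + [[0.06,0.13,0.7], [0.02,0.04,0.22], [0.07,0.16,0.86]] + [[-0.0,0.00,-0.0], [-0.00,0.00,-0.00], [0.00,-0.0,0.00]]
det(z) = 0.00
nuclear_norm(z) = 4.05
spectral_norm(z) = 2.90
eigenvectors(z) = [[0.70+0.00j, (0.7-0j), (0.85+0j)], [(-0.07+0.19j), (-0.07-0.19j), -0.53+0.00j], [-0.14+0.67j, (-0.14-0.67j), 0.03+0.00j]]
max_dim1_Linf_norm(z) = 2.01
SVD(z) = [[-0.78, -0.62, -0.04],[0.20, -0.19, -0.96],[0.59, -0.76, 0.27]] @ diag([2.895999200095218, 1.1491250766948597, 0.0004372172151091708]) @ [[-0.52, -0.83, 0.2], [-0.08, -0.18, -0.98], [0.85, -0.53, 0.03]]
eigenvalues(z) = [(1.01+0.77j), (1.01-0.77j), 0j]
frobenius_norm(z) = 3.12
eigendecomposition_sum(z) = [[0.63+0.30j, (1.01+0.44j), (0.12-0.65j)], [-0.14+0.14j, -0.22+0.23j, 0.17+0.09j], [(-0.41+0.54j), (-0.62+0.87j), 0.60+0.25j]] + [[(0.63-0.3j),1.01-0.44j,(0.12+0.65j)], [(-0.14-0.14j),-0.22-0.23j,0.17-0.09j], [-0.41-0.54j,(-0.62-0.87j),0.60-0.25j]] + [[-0.00-0.00j, (-0-0j), 0.00+0.00j], [0j, 0j, -0.00-0.00j], [-0.00-0.00j, (-0-0j), 0j]]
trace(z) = 2.02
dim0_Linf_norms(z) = [1.25, 2.01, 1.2]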